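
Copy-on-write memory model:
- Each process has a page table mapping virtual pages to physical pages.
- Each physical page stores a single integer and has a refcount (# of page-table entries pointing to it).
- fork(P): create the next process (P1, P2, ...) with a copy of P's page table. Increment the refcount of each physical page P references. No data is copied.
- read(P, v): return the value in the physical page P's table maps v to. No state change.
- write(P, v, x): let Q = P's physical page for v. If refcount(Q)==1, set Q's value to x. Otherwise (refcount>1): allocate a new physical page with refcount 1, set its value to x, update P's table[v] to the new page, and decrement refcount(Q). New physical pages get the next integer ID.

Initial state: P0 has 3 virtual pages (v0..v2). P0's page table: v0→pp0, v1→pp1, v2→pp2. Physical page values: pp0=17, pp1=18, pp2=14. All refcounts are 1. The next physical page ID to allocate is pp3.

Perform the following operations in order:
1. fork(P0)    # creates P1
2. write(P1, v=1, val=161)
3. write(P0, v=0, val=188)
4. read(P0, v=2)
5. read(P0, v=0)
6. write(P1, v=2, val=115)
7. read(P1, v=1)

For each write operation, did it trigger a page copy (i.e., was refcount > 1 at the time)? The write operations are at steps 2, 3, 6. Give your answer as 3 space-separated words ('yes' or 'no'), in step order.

Op 1: fork(P0) -> P1. 3 ppages; refcounts: pp0:2 pp1:2 pp2:2
Op 2: write(P1, v1, 161). refcount(pp1)=2>1 -> COPY to pp3. 4 ppages; refcounts: pp0:2 pp1:1 pp2:2 pp3:1
Op 3: write(P0, v0, 188). refcount(pp0)=2>1 -> COPY to pp4. 5 ppages; refcounts: pp0:1 pp1:1 pp2:2 pp3:1 pp4:1
Op 4: read(P0, v2) -> 14. No state change.
Op 5: read(P0, v0) -> 188. No state change.
Op 6: write(P1, v2, 115). refcount(pp2)=2>1 -> COPY to pp5. 6 ppages; refcounts: pp0:1 pp1:1 pp2:1 pp3:1 pp4:1 pp5:1
Op 7: read(P1, v1) -> 161. No state change.

yes yes yes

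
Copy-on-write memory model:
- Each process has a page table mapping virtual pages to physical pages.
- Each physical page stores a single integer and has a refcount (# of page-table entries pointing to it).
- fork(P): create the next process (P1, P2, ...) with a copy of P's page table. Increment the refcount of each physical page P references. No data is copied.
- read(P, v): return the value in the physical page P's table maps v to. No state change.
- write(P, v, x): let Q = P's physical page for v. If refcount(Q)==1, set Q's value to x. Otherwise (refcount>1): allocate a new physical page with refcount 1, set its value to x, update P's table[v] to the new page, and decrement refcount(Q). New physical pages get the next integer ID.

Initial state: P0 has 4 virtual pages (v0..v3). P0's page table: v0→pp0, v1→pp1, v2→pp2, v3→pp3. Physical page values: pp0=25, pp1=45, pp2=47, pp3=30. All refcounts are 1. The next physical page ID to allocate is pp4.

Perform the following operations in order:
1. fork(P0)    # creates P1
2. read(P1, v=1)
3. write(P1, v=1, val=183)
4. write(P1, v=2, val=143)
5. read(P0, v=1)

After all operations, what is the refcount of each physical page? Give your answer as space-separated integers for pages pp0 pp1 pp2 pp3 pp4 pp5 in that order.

Op 1: fork(P0) -> P1. 4 ppages; refcounts: pp0:2 pp1:2 pp2:2 pp3:2
Op 2: read(P1, v1) -> 45. No state change.
Op 3: write(P1, v1, 183). refcount(pp1)=2>1 -> COPY to pp4. 5 ppages; refcounts: pp0:2 pp1:1 pp2:2 pp3:2 pp4:1
Op 4: write(P1, v2, 143). refcount(pp2)=2>1 -> COPY to pp5. 6 ppages; refcounts: pp0:2 pp1:1 pp2:1 pp3:2 pp4:1 pp5:1
Op 5: read(P0, v1) -> 45. No state change.

Answer: 2 1 1 2 1 1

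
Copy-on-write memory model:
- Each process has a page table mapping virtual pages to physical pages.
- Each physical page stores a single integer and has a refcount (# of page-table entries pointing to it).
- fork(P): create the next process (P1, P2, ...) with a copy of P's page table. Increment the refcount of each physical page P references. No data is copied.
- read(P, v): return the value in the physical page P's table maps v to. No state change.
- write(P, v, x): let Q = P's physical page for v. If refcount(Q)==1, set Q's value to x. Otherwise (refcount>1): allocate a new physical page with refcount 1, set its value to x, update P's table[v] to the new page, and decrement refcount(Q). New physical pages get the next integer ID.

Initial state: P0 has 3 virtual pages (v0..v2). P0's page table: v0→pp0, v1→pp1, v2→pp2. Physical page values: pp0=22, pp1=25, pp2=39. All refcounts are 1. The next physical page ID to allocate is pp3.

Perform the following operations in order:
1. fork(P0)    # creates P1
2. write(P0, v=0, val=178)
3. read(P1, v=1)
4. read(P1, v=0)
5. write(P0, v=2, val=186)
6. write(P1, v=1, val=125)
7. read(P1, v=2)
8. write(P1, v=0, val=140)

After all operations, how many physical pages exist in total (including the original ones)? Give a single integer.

Answer: 6

Derivation:
Op 1: fork(P0) -> P1. 3 ppages; refcounts: pp0:2 pp1:2 pp2:2
Op 2: write(P0, v0, 178). refcount(pp0)=2>1 -> COPY to pp3. 4 ppages; refcounts: pp0:1 pp1:2 pp2:2 pp3:1
Op 3: read(P1, v1) -> 25. No state change.
Op 4: read(P1, v0) -> 22. No state change.
Op 5: write(P0, v2, 186). refcount(pp2)=2>1 -> COPY to pp4. 5 ppages; refcounts: pp0:1 pp1:2 pp2:1 pp3:1 pp4:1
Op 6: write(P1, v1, 125). refcount(pp1)=2>1 -> COPY to pp5. 6 ppages; refcounts: pp0:1 pp1:1 pp2:1 pp3:1 pp4:1 pp5:1
Op 7: read(P1, v2) -> 39. No state change.
Op 8: write(P1, v0, 140). refcount(pp0)=1 -> write in place. 6 ppages; refcounts: pp0:1 pp1:1 pp2:1 pp3:1 pp4:1 pp5:1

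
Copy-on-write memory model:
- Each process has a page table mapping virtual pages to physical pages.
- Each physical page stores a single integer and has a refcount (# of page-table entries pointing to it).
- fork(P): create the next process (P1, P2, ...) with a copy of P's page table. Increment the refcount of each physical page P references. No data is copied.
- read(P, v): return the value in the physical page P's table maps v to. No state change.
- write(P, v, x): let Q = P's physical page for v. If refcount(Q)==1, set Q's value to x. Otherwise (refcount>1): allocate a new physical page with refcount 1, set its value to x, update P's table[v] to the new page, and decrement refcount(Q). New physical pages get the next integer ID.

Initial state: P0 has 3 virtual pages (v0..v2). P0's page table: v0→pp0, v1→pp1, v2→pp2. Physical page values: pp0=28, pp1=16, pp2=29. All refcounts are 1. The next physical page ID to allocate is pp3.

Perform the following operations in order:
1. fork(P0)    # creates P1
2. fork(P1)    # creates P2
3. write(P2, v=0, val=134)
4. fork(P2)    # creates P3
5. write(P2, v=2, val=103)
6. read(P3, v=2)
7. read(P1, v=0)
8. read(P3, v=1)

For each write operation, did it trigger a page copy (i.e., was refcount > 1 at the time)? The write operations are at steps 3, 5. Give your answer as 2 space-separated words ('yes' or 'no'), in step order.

Op 1: fork(P0) -> P1. 3 ppages; refcounts: pp0:2 pp1:2 pp2:2
Op 2: fork(P1) -> P2. 3 ppages; refcounts: pp0:3 pp1:3 pp2:3
Op 3: write(P2, v0, 134). refcount(pp0)=3>1 -> COPY to pp3. 4 ppages; refcounts: pp0:2 pp1:3 pp2:3 pp3:1
Op 4: fork(P2) -> P3. 4 ppages; refcounts: pp0:2 pp1:4 pp2:4 pp3:2
Op 5: write(P2, v2, 103). refcount(pp2)=4>1 -> COPY to pp4. 5 ppages; refcounts: pp0:2 pp1:4 pp2:3 pp3:2 pp4:1
Op 6: read(P3, v2) -> 29. No state change.
Op 7: read(P1, v0) -> 28. No state change.
Op 8: read(P3, v1) -> 16. No state change.

yes yes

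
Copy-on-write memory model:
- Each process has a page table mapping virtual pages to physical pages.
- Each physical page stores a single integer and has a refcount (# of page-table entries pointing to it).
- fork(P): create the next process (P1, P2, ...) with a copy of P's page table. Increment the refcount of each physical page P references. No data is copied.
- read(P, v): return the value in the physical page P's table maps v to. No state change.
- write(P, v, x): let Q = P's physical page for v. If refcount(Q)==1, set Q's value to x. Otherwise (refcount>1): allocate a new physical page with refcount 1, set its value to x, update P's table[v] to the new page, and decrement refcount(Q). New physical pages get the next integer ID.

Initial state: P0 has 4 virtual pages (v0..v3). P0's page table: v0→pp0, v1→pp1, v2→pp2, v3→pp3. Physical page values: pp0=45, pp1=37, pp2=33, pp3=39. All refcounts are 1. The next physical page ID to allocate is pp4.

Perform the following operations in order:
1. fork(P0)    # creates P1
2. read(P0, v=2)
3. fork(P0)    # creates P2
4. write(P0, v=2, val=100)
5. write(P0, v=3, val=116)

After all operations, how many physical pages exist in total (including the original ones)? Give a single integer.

Answer: 6

Derivation:
Op 1: fork(P0) -> P1. 4 ppages; refcounts: pp0:2 pp1:2 pp2:2 pp3:2
Op 2: read(P0, v2) -> 33. No state change.
Op 3: fork(P0) -> P2. 4 ppages; refcounts: pp0:3 pp1:3 pp2:3 pp3:3
Op 4: write(P0, v2, 100). refcount(pp2)=3>1 -> COPY to pp4. 5 ppages; refcounts: pp0:3 pp1:3 pp2:2 pp3:3 pp4:1
Op 5: write(P0, v3, 116). refcount(pp3)=3>1 -> COPY to pp5. 6 ppages; refcounts: pp0:3 pp1:3 pp2:2 pp3:2 pp4:1 pp5:1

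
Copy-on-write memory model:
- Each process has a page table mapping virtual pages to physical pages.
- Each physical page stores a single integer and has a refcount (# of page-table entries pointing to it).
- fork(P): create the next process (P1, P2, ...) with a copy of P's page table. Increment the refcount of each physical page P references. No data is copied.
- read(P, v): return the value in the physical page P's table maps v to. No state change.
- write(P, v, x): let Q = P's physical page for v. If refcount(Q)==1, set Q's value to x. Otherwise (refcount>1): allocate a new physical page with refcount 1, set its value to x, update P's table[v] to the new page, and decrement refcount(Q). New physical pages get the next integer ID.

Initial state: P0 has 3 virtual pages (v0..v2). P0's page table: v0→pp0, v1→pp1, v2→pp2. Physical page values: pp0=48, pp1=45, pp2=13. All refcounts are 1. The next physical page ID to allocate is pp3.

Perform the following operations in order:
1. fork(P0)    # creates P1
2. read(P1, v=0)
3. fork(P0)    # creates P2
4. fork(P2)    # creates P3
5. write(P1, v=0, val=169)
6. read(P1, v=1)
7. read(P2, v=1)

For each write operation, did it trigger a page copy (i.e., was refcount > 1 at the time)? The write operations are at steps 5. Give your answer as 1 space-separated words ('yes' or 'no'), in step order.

Op 1: fork(P0) -> P1. 3 ppages; refcounts: pp0:2 pp1:2 pp2:2
Op 2: read(P1, v0) -> 48. No state change.
Op 3: fork(P0) -> P2. 3 ppages; refcounts: pp0:3 pp1:3 pp2:3
Op 4: fork(P2) -> P3. 3 ppages; refcounts: pp0:4 pp1:4 pp2:4
Op 5: write(P1, v0, 169). refcount(pp0)=4>1 -> COPY to pp3. 4 ppages; refcounts: pp0:3 pp1:4 pp2:4 pp3:1
Op 6: read(P1, v1) -> 45. No state change.
Op 7: read(P2, v1) -> 45. No state change.

yes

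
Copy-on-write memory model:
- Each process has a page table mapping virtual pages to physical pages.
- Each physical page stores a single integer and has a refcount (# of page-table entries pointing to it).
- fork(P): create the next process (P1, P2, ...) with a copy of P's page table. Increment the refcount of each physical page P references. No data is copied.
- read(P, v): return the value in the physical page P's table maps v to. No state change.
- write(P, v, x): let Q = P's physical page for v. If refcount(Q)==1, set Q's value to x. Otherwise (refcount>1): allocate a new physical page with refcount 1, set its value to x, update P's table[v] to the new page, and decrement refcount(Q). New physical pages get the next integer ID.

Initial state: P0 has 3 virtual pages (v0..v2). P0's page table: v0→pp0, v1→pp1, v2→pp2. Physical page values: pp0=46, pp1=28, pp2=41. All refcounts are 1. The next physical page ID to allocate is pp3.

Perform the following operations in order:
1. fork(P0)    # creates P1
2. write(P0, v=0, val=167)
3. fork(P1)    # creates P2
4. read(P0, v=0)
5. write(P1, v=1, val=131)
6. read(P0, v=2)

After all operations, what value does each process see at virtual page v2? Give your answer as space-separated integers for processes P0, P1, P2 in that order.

Answer: 41 41 41

Derivation:
Op 1: fork(P0) -> P1. 3 ppages; refcounts: pp0:2 pp1:2 pp2:2
Op 2: write(P0, v0, 167). refcount(pp0)=2>1 -> COPY to pp3. 4 ppages; refcounts: pp0:1 pp1:2 pp2:2 pp3:1
Op 3: fork(P1) -> P2. 4 ppages; refcounts: pp0:2 pp1:3 pp2:3 pp3:1
Op 4: read(P0, v0) -> 167. No state change.
Op 5: write(P1, v1, 131). refcount(pp1)=3>1 -> COPY to pp4. 5 ppages; refcounts: pp0:2 pp1:2 pp2:3 pp3:1 pp4:1
Op 6: read(P0, v2) -> 41. No state change.
P0: v2 -> pp2 = 41
P1: v2 -> pp2 = 41
P2: v2 -> pp2 = 41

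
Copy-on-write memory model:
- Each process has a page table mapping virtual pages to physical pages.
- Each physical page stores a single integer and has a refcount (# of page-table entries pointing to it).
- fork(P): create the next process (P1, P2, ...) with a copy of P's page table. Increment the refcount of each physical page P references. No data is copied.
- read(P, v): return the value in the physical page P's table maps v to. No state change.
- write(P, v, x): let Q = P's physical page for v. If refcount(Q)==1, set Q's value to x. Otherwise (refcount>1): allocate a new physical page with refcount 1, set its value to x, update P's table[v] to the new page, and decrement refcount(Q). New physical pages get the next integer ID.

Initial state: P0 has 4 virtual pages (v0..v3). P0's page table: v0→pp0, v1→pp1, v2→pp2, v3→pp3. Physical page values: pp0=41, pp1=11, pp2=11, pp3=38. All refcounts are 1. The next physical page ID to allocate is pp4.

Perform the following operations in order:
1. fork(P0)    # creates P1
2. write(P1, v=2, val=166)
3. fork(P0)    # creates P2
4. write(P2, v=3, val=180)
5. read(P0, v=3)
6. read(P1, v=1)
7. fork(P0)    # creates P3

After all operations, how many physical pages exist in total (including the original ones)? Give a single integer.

Answer: 6

Derivation:
Op 1: fork(P0) -> P1. 4 ppages; refcounts: pp0:2 pp1:2 pp2:2 pp3:2
Op 2: write(P1, v2, 166). refcount(pp2)=2>1 -> COPY to pp4. 5 ppages; refcounts: pp0:2 pp1:2 pp2:1 pp3:2 pp4:1
Op 3: fork(P0) -> P2. 5 ppages; refcounts: pp0:3 pp1:3 pp2:2 pp3:3 pp4:1
Op 4: write(P2, v3, 180). refcount(pp3)=3>1 -> COPY to pp5. 6 ppages; refcounts: pp0:3 pp1:3 pp2:2 pp3:2 pp4:1 pp5:1
Op 5: read(P0, v3) -> 38. No state change.
Op 6: read(P1, v1) -> 11. No state change.
Op 7: fork(P0) -> P3. 6 ppages; refcounts: pp0:4 pp1:4 pp2:3 pp3:3 pp4:1 pp5:1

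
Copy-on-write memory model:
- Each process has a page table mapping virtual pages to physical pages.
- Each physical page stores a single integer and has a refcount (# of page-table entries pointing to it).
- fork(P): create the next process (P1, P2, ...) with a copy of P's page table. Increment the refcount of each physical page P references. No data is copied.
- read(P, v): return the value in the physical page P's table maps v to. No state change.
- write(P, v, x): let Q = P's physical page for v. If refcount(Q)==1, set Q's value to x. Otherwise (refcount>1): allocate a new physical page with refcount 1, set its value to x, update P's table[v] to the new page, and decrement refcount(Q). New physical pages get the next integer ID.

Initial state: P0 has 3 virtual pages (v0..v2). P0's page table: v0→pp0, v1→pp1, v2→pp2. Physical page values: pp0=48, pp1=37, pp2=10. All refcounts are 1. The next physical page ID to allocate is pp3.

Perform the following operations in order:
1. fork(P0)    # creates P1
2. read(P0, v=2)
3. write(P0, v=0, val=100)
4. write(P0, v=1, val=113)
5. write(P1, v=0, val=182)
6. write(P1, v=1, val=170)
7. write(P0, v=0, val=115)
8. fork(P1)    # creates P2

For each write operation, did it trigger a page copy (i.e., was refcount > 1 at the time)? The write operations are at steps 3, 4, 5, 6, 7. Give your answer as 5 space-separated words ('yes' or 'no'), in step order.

Op 1: fork(P0) -> P1. 3 ppages; refcounts: pp0:2 pp1:2 pp2:2
Op 2: read(P0, v2) -> 10. No state change.
Op 3: write(P0, v0, 100). refcount(pp0)=2>1 -> COPY to pp3. 4 ppages; refcounts: pp0:1 pp1:2 pp2:2 pp3:1
Op 4: write(P0, v1, 113). refcount(pp1)=2>1 -> COPY to pp4. 5 ppages; refcounts: pp0:1 pp1:1 pp2:2 pp3:1 pp4:1
Op 5: write(P1, v0, 182). refcount(pp0)=1 -> write in place. 5 ppages; refcounts: pp0:1 pp1:1 pp2:2 pp3:1 pp4:1
Op 6: write(P1, v1, 170). refcount(pp1)=1 -> write in place. 5 ppages; refcounts: pp0:1 pp1:1 pp2:2 pp3:1 pp4:1
Op 7: write(P0, v0, 115). refcount(pp3)=1 -> write in place. 5 ppages; refcounts: pp0:1 pp1:1 pp2:2 pp3:1 pp4:1
Op 8: fork(P1) -> P2. 5 ppages; refcounts: pp0:2 pp1:2 pp2:3 pp3:1 pp4:1

yes yes no no no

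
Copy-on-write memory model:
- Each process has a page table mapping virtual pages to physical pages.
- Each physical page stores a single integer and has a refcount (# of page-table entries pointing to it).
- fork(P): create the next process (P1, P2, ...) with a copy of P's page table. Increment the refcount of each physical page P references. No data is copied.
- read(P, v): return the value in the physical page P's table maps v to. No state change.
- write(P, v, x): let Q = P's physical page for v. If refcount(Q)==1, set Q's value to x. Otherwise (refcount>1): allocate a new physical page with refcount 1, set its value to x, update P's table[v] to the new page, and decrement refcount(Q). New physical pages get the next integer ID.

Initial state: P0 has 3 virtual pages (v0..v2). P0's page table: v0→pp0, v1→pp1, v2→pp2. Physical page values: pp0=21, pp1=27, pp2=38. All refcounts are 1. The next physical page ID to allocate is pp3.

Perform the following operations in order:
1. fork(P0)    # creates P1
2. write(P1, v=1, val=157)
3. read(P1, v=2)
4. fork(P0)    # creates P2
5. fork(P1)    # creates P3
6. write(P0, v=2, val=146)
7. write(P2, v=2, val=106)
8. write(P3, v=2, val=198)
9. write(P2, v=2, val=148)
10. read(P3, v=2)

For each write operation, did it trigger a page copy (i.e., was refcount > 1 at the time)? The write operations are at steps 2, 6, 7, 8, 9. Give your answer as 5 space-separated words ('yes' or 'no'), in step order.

Op 1: fork(P0) -> P1. 3 ppages; refcounts: pp0:2 pp1:2 pp2:2
Op 2: write(P1, v1, 157). refcount(pp1)=2>1 -> COPY to pp3. 4 ppages; refcounts: pp0:2 pp1:1 pp2:2 pp3:1
Op 3: read(P1, v2) -> 38. No state change.
Op 4: fork(P0) -> P2. 4 ppages; refcounts: pp0:3 pp1:2 pp2:3 pp3:1
Op 5: fork(P1) -> P3. 4 ppages; refcounts: pp0:4 pp1:2 pp2:4 pp3:2
Op 6: write(P0, v2, 146). refcount(pp2)=4>1 -> COPY to pp4. 5 ppages; refcounts: pp0:4 pp1:2 pp2:3 pp3:2 pp4:1
Op 7: write(P2, v2, 106). refcount(pp2)=3>1 -> COPY to pp5. 6 ppages; refcounts: pp0:4 pp1:2 pp2:2 pp3:2 pp4:1 pp5:1
Op 8: write(P3, v2, 198). refcount(pp2)=2>1 -> COPY to pp6. 7 ppages; refcounts: pp0:4 pp1:2 pp2:1 pp3:2 pp4:1 pp5:1 pp6:1
Op 9: write(P2, v2, 148). refcount(pp5)=1 -> write in place. 7 ppages; refcounts: pp0:4 pp1:2 pp2:1 pp3:2 pp4:1 pp5:1 pp6:1
Op 10: read(P3, v2) -> 198. No state change.

yes yes yes yes no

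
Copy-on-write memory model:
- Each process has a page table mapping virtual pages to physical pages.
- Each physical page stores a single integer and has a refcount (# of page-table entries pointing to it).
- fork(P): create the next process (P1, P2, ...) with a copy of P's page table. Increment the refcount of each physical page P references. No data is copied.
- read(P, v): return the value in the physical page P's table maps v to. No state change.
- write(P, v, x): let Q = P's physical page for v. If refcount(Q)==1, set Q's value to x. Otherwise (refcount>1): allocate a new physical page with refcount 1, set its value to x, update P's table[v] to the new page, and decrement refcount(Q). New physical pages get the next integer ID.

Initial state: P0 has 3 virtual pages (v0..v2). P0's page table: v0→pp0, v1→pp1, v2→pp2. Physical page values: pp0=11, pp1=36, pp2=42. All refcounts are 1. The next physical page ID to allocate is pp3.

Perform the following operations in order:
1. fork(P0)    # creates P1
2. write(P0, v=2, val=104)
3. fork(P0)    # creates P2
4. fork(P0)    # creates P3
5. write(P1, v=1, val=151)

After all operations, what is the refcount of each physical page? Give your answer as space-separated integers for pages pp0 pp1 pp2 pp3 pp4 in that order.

Op 1: fork(P0) -> P1. 3 ppages; refcounts: pp0:2 pp1:2 pp2:2
Op 2: write(P0, v2, 104). refcount(pp2)=2>1 -> COPY to pp3. 4 ppages; refcounts: pp0:2 pp1:2 pp2:1 pp3:1
Op 3: fork(P0) -> P2. 4 ppages; refcounts: pp0:3 pp1:3 pp2:1 pp3:2
Op 4: fork(P0) -> P3. 4 ppages; refcounts: pp0:4 pp1:4 pp2:1 pp3:3
Op 5: write(P1, v1, 151). refcount(pp1)=4>1 -> COPY to pp4. 5 ppages; refcounts: pp0:4 pp1:3 pp2:1 pp3:3 pp4:1

Answer: 4 3 1 3 1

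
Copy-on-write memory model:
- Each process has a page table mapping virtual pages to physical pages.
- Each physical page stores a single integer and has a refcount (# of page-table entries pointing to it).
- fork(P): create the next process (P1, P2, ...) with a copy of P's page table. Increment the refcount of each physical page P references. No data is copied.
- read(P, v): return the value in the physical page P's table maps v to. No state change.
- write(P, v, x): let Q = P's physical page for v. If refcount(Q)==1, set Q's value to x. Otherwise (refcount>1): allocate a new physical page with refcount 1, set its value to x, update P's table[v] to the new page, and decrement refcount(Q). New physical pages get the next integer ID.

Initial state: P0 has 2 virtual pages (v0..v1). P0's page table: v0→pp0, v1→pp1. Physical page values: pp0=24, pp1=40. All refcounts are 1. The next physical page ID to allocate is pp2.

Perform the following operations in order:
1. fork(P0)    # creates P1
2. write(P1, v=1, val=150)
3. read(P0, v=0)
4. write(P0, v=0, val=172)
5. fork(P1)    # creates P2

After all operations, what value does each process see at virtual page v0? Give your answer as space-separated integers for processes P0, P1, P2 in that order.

Op 1: fork(P0) -> P1. 2 ppages; refcounts: pp0:2 pp1:2
Op 2: write(P1, v1, 150). refcount(pp1)=2>1 -> COPY to pp2. 3 ppages; refcounts: pp0:2 pp1:1 pp2:1
Op 3: read(P0, v0) -> 24. No state change.
Op 4: write(P0, v0, 172). refcount(pp0)=2>1 -> COPY to pp3. 4 ppages; refcounts: pp0:1 pp1:1 pp2:1 pp3:1
Op 5: fork(P1) -> P2. 4 ppages; refcounts: pp0:2 pp1:1 pp2:2 pp3:1
P0: v0 -> pp3 = 172
P1: v0 -> pp0 = 24
P2: v0 -> pp0 = 24

Answer: 172 24 24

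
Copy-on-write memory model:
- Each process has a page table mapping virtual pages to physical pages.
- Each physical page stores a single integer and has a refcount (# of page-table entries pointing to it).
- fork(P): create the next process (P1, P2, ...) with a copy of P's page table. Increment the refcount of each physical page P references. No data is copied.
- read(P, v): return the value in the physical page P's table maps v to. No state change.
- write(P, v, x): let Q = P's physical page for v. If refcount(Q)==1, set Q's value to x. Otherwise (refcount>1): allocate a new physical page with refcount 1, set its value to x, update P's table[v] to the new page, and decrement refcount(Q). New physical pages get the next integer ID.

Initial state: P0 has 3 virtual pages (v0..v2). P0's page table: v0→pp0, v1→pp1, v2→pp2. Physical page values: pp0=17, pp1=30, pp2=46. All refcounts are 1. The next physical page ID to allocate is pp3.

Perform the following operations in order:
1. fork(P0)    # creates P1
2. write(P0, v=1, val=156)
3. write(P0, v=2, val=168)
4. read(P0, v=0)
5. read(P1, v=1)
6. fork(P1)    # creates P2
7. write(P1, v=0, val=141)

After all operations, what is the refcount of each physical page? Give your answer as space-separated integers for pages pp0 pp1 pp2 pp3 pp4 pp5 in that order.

Op 1: fork(P0) -> P1. 3 ppages; refcounts: pp0:2 pp1:2 pp2:2
Op 2: write(P0, v1, 156). refcount(pp1)=2>1 -> COPY to pp3. 4 ppages; refcounts: pp0:2 pp1:1 pp2:2 pp3:1
Op 3: write(P0, v2, 168). refcount(pp2)=2>1 -> COPY to pp4. 5 ppages; refcounts: pp0:2 pp1:1 pp2:1 pp3:1 pp4:1
Op 4: read(P0, v0) -> 17. No state change.
Op 5: read(P1, v1) -> 30. No state change.
Op 6: fork(P1) -> P2. 5 ppages; refcounts: pp0:3 pp1:2 pp2:2 pp3:1 pp4:1
Op 7: write(P1, v0, 141). refcount(pp0)=3>1 -> COPY to pp5. 6 ppages; refcounts: pp0:2 pp1:2 pp2:2 pp3:1 pp4:1 pp5:1

Answer: 2 2 2 1 1 1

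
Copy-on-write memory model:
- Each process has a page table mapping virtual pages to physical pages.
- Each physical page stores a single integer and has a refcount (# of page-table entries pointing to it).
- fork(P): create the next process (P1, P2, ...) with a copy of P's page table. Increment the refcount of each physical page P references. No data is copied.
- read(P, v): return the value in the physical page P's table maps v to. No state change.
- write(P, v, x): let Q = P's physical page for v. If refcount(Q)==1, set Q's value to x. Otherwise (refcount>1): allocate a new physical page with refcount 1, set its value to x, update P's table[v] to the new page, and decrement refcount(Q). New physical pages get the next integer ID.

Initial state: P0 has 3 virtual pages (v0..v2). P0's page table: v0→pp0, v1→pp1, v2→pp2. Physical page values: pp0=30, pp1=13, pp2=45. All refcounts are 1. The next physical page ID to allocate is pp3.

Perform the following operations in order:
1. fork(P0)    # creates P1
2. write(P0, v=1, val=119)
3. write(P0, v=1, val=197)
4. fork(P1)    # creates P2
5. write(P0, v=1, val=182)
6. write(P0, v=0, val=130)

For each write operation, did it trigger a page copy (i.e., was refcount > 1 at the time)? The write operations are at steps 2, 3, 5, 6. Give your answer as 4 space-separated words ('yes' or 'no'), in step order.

Op 1: fork(P0) -> P1. 3 ppages; refcounts: pp0:2 pp1:2 pp2:2
Op 2: write(P0, v1, 119). refcount(pp1)=2>1 -> COPY to pp3. 4 ppages; refcounts: pp0:2 pp1:1 pp2:2 pp3:1
Op 3: write(P0, v1, 197). refcount(pp3)=1 -> write in place. 4 ppages; refcounts: pp0:2 pp1:1 pp2:2 pp3:1
Op 4: fork(P1) -> P2. 4 ppages; refcounts: pp0:3 pp1:2 pp2:3 pp3:1
Op 5: write(P0, v1, 182). refcount(pp3)=1 -> write in place. 4 ppages; refcounts: pp0:3 pp1:2 pp2:3 pp3:1
Op 6: write(P0, v0, 130). refcount(pp0)=3>1 -> COPY to pp4. 5 ppages; refcounts: pp0:2 pp1:2 pp2:3 pp3:1 pp4:1

yes no no yes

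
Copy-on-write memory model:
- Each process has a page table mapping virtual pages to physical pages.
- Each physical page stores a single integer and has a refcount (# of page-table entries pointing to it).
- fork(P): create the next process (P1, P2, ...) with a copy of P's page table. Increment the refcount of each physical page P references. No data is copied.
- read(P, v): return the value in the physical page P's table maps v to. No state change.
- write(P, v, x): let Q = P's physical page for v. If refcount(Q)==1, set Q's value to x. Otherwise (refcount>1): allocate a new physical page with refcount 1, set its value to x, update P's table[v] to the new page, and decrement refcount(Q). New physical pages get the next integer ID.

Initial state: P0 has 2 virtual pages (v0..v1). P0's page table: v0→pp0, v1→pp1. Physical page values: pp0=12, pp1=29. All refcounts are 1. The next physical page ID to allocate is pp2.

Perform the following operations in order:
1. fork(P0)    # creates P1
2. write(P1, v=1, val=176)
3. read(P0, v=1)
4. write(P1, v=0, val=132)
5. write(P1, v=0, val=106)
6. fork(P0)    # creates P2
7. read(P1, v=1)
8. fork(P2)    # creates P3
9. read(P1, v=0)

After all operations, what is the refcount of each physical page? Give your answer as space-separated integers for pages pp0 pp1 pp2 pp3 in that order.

Op 1: fork(P0) -> P1. 2 ppages; refcounts: pp0:2 pp1:2
Op 2: write(P1, v1, 176). refcount(pp1)=2>1 -> COPY to pp2. 3 ppages; refcounts: pp0:2 pp1:1 pp2:1
Op 3: read(P0, v1) -> 29. No state change.
Op 4: write(P1, v0, 132). refcount(pp0)=2>1 -> COPY to pp3. 4 ppages; refcounts: pp0:1 pp1:1 pp2:1 pp3:1
Op 5: write(P1, v0, 106). refcount(pp3)=1 -> write in place. 4 ppages; refcounts: pp0:1 pp1:1 pp2:1 pp3:1
Op 6: fork(P0) -> P2. 4 ppages; refcounts: pp0:2 pp1:2 pp2:1 pp3:1
Op 7: read(P1, v1) -> 176. No state change.
Op 8: fork(P2) -> P3. 4 ppages; refcounts: pp0:3 pp1:3 pp2:1 pp3:1
Op 9: read(P1, v0) -> 106. No state change.

Answer: 3 3 1 1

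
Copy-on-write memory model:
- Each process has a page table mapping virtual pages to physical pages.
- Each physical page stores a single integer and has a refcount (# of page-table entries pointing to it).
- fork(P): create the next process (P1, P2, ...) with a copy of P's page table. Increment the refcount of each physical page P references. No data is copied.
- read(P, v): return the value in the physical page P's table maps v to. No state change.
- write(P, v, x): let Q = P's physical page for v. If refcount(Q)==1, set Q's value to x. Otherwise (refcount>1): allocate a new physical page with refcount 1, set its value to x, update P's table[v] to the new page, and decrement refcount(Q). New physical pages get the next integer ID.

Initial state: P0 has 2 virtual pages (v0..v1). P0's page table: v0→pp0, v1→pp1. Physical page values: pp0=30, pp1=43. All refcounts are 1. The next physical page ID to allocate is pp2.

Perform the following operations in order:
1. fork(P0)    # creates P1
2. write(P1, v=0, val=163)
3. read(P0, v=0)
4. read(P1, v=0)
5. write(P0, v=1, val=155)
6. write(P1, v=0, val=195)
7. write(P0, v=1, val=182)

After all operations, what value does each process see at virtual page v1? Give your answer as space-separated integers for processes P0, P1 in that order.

Answer: 182 43

Derivation:
Op 1: fork(P0) -> P1. 2 ppages; refcounts: pp0:2 pp1:2
Op 2: write(P1, v0, 163). refcount(pp0)=2>1 -> COPY to pp2. 3 ppages; refcounts: pp0:1 pp1:2 pp2:1
Op 3: read(P0, v0) -> 30. No state change.
Op 4: read(P1, v0) -> 163. No state change.
Op 5: write(P0, v1, 155). refcount(pp1)=2>1 -> COPY to pp3. 4 ppages; refcounts: pp0:1 pp1:1 pp2:1 pp3:1
Op 6: write(P1, v0, 195). refcount(pp2)=1 -> write in place. 4 ppages; refcounts: pp0:1 pp1:1 pp2:1 pp3:1
Op 7: write(P0, v1, 182). refcount(pp3)=1 -> write in place. 4 ppages; refcounts: pp0:1 pp1:1 pp2:1 pp3:1
P0: v1 -> pp3 = 182
P1: v1 -> pp1 = 43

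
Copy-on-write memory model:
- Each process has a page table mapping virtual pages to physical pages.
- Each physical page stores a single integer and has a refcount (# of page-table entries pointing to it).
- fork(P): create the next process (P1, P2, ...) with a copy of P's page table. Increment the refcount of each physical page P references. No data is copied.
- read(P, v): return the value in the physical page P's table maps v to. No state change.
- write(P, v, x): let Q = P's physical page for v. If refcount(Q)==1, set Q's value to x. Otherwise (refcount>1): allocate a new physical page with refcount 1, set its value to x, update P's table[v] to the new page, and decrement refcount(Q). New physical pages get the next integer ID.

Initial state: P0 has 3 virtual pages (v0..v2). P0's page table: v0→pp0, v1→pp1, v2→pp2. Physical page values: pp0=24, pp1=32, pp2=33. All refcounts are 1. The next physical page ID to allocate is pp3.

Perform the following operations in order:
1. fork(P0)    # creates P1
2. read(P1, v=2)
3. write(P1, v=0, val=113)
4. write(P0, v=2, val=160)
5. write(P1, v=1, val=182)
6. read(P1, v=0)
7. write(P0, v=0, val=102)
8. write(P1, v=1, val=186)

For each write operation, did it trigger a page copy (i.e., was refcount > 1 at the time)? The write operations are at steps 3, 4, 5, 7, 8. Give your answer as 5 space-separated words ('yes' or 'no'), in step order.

Op 1: fork(P0) -> P1. 3 ppages; refcounts: pp0:2 pp1:2 pp2:2
Op 2: read(P1, v2) -> 33. No state change.
Op 3: write(P1, v0, 113). refcount(pp0)=2>1 -> COPY to pp3. 4 ppages; refcounts: pp0:1 pp1:2 pp2:2 pp3:1
Op 4: write(P0, v2, 160). refcount(pp2)=2>1 -> COPY to pp4. 5 ppages; refcounts: pp0:1 pp1:2 pp2:1 pp3:1 pp4:1
Op 5: write(P1, v1, 182). refcount(pp1)=2>1 -> COPY to pp5. 6 ppages; refcounts: pp0:1 pp1:1 pp2:1 pp3:1 pp4:1 pp5:1
Op 6: read(P1, v0) -> 113. No state change.
Op 7: write(P0, v0, 102). refcount(pp0)=1 -> write in place. 6 ppages; refcounts: pp0:1 pp1:1 pp2:1 pp3:1 pp4:1 pp5:1
Op 8: write(P1, v1, 186). refcount(pp5)=1 -> write in place. 6 ppages; refcounts: pp0:1 pp1:1 pp2:1 pp3:1 pp4:1 pp5:1

yes yes yes no no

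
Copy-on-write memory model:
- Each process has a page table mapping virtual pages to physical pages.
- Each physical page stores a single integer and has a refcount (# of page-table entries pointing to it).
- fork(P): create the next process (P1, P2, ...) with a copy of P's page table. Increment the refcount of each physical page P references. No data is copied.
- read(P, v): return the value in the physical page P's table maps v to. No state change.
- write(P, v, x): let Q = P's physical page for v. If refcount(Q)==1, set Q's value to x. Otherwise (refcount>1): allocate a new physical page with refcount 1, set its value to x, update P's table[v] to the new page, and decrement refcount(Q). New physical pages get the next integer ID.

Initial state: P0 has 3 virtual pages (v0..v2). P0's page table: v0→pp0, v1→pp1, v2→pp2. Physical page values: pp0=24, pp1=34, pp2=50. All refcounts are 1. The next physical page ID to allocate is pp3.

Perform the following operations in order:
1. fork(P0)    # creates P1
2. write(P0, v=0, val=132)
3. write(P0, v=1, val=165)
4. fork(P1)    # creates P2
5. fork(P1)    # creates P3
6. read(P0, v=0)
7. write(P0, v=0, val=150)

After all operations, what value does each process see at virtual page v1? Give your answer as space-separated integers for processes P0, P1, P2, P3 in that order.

Answer: 165 34 34 34

Derivation:
Op 1: fork(P0) -> P1. 3 ppages; refcounts: pp0:2 pp1:2 pp2:2
Op 2: write(P0, v0, 132). refcount(pp0)=2>1 -> COPY to pp3. 4 ppages; refcounts: pp0:1 pp1:2 pp2:2 pp3:1
Op 3: write(P0, v1, 165). refcount(pp1)=2>1 -> COPY to pp4. 5 ppages; refcounts: pp0:1 pp1:1 pp2:2 pp3:1 pp4:1
Op 4: fork(P1) -> P2. 5 ppages; refcounts: pp0:2 pp1:2 pp2:3 pp3:1 pp4:1
Op 5: fork(P1) -> P3. 5 ppages; refcounts: pp0:3 pp1:3 pp2:4 pp3:1 pp4:1
Op 6: read(P0, v0) -> 132. No state change.
Op 7: write(P0, v0, 150). refcount(pp3)=1 -> write in place. 5 ppages; refcounts: pp0:3 pp1:3 pp2:4 pp3:1 pp4:1
P0: v1 -> pp4 = 165
P1: v1 -> pp1 = 34
P2: v1 -> pp1 = 34
P3: v1 -> pp1 = 34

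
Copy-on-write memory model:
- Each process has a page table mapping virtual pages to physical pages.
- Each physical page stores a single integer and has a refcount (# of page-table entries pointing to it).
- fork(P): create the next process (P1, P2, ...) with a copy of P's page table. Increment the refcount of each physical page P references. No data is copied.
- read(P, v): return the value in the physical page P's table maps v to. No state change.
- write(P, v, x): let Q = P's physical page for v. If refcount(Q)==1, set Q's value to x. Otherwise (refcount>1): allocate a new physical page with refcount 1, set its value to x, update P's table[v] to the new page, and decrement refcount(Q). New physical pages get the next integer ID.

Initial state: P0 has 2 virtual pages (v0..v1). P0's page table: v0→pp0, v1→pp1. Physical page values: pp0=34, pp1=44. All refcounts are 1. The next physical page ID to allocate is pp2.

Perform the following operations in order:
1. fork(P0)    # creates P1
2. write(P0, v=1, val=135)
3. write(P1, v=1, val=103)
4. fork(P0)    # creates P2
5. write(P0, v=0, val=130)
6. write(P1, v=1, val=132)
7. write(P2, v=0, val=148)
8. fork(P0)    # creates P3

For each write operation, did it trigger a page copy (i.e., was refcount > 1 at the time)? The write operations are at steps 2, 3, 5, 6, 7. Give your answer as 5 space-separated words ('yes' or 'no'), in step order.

Op 1: fork(P0) -> P1. 2 ppages; refcounts: pp0:2 pp1:2
Op 2: write(P0, v1, 135). refcount(pp1)=2>1 -> COPY to pp2. 3 ppages; refcounts: pp0:2 pp1:1 pp2:1
Op 3: write(P1, v1, 103). refcount(pp1)=1 -> write in place. 3 ppages; refcounts: pp0:2 pp1:1 pp2:1
Op 4: fork(P0) -> P2. 3 ppages; refcounts: pp0:3 pp1:1 pp2:2
Op 5: write(P0, v0, 130). refcount(pp0)=3>1 -> COPY to pp3. 4 ppages; refcounts: pp0:2 pp1:1 pp2:2 pp3:1
Op 6: write(P1, v1, 132). refcount(pp1)=1 -> write in place. 4 ppages; refcounts: pp0:2 pp1:1 pp2:2 pp3:1
Op 7: write(P2, v0, 148). refcount(pp0)=2>1 -> COPY to pp4. 5 ppages; refcounts: pp0:1 pp1:1 pp2:2 pp3:1 pp4:1
Op 8: fork(P0) -> P3. 5 ppages; refcounts: pp0:1 pp1:1 pp2:3 pp3:2 pp4:1

yes no yes no yes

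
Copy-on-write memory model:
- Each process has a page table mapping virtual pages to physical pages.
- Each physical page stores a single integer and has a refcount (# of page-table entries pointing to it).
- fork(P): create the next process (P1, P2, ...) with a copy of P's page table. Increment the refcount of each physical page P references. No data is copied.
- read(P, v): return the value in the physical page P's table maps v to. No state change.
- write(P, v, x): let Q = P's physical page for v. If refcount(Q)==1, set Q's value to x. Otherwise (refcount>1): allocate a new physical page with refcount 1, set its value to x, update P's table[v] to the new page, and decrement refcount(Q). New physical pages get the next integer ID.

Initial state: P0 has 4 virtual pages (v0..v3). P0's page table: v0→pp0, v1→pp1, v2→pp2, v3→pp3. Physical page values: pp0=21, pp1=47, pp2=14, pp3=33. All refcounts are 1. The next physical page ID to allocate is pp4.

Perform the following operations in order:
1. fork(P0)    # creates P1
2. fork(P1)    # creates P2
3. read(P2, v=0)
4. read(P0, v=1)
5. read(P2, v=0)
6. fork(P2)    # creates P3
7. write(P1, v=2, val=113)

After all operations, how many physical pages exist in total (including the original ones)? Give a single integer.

Answer: 5

Derivation:
Op 1: fork(P0) -> P1. 4 ppages; refcounts: pp0:2 pp1:2 pp2:2 pp3:2
Op 2: fork(P1) -> P2. 4 ppages; refcounts: pp0:3 pp1:3 pp2:3 pp3:3
Op 3: read(P2, v0) -> 21. No state change.
Op 4: read(P0, v1) -> 47. No state change.
Op 5: read(P2, v0) -> 21. No state change.
Op 6: fork(P2) -> P3. 4 ppages; refcounts: pp0:4 pp1:4 pp2:4 pp3:4
Op 7: write(P1, v2, 113). refcount(pp2)=4>1 -> COPY to pp4. 5 ppages; refcounts: pp0:4 pp1:4 pp2:3 pp3:4 pp4:1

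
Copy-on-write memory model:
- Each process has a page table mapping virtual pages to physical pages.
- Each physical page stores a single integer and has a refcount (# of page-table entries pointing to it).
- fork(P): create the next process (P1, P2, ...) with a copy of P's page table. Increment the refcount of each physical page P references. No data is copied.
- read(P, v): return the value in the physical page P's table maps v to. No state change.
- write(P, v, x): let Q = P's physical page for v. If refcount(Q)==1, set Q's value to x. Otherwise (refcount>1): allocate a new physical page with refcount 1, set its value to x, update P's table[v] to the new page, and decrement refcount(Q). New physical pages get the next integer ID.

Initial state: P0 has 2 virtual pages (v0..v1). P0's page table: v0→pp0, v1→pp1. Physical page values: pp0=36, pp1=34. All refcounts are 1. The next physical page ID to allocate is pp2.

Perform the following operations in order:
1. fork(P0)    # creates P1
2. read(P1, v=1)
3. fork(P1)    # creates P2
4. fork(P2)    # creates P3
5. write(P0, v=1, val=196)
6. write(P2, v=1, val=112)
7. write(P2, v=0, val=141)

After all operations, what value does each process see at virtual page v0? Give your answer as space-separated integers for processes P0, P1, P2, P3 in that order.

Answer: 36 36 141 36

Derivation:
Op 1: fork(P0) -> P1. 2 ppages; refcounts: pp0:2 pp1:2
Op 2: read(P1, v1) -> 34. No state change.
Op 3: fork(P1) -> P2. 2 ppages; refcounts: pp0:3 pp1:3
Op 4: fork(P2) -> P3. 2 ppages; refcounts: pp0:4 pp1:4
Op 5: write(P0, v1, 196). refcount(pp1)=4>1 -> COPY to pp2. 3 ppages; refcounts: pp0:4 pp1:3 pp2:1
Op 6: write(P2, v1, 112). refcount(pp1)=3>1 -> COPY to pp3. 4 ppages; refcounts: pp0:4 pp1:2 pp2:1 pp3:1
Op 7: write(P2, v0, 141). refcount(pp0)=4>1 -> COPY to pp4. 5 ppages; refcounts: pp0:3 pp1:2 pp2:1 pp3:1 pp4:1
P0: v0 -> pp0 = 36
P1: v0 -> pp0 = 36
P2: v0 -> pp4 = 141
P3: v0 -> pp0 = 36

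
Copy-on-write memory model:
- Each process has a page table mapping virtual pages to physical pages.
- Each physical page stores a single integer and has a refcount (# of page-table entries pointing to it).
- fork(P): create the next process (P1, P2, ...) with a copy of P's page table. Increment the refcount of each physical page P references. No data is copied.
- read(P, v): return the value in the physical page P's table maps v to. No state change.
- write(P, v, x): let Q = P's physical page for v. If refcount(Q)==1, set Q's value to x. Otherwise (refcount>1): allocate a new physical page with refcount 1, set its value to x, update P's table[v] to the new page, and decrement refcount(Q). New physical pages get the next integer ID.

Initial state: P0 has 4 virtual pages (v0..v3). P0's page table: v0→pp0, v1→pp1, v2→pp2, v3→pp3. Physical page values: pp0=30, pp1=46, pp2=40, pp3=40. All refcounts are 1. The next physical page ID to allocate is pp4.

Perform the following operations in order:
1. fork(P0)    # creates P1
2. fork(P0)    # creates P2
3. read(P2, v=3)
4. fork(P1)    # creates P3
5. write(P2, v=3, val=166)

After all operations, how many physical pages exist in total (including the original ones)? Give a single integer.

Op 1: fork(P0) -> P1. 4 ppages; refcounts: pp0:2 pp1:2 pp2:2 pp3:2
Op 2: fork(P0) -> P2. 4 ppages; refcounts: pp0:3 pp1:3 pp2:3 pp3:3
Op 3: read(P2, v3) -> 40. No state change.
Op 4: fork(P1) -> P3. 4 ppages; refcounts: pp0:4 pp1:4 pp2:4 pp3:4
Op 5: write(P2, v3, 166). refcount(pp3)=4>1 -> COPY to pp4. 5 ppages; refcounts: pp0:4 pp1:4 pp2:4 pp3:3 pp4:1

Answer: 5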